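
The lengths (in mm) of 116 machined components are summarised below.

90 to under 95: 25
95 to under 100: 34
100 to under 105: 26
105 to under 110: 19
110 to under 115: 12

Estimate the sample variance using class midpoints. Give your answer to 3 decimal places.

40.545

Midpoints: 92.5, 97.5, 102.5, 107.5, 112.5
n = 116, Σfm = 11685, mean = 100.7328
Σfm² = 1181725
Σf(m − x̄)² = Σfm² − (Σfm)²/n = 1181725 − 11685²/116 = 4662.7155
Sample variance = 4662.7155 / 115 = 40.5454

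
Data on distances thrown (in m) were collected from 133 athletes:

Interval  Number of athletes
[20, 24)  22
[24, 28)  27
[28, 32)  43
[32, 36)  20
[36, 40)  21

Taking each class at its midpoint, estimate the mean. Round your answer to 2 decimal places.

29.73

Midpoints: 22, 26, 30, 34, 38
Σfm = 22×22 + 27×26 + 43×30 + 20×34 + 21×38 = 3954
n = Σf = 133
Mean = 3954 / 133 = 29.7293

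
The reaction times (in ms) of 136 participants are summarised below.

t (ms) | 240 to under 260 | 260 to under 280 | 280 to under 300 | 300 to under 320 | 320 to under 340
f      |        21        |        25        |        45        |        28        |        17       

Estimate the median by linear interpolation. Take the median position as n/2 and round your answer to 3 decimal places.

289.778

Cumulative frequencies: 21, 46, 91, 119, 136
n = 136; position = n/2 = 68.
This falls in the class 280 to under 300: L = 280, F = 46, f = 45, h = 20.
Median ≈ 280 + ((68 − 46) / 45) × 20 = 289.7778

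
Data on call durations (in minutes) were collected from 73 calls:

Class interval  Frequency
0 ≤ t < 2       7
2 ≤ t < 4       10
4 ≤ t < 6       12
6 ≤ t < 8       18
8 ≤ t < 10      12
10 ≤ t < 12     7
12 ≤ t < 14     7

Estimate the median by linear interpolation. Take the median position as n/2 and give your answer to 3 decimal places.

6.833

Cumulative frequencies: 7, 17, 29, 47, 59, 66, 73
n = 73; position = n/2 = 36.5.
This falls in the class 6 ≤ t < 8: L = 6, F = 29, f = 18, h = 2.
Median ≈ 6 + ((36.5 − 29) / 18) × 2 = 6.8333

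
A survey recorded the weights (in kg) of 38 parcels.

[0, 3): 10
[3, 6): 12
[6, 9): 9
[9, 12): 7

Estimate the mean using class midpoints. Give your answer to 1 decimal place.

Midpoints: 1.5, 4.5, 7.5, 10.5
Σfm = 10×1.5 + 12×4.5 + 9×7.5 + 7×10.5 = 210
n = Σf = 38
Mean = 210 / 38 = 5.5263

5.5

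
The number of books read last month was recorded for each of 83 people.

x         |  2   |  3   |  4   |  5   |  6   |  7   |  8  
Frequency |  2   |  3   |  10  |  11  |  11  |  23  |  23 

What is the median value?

7

Cumulative frequencies: 2, 5, 15, 26, 37, 60, 83
n = 83, so the median is the value in position (n+1)/2 = 42.
Position 42 falls at value 7.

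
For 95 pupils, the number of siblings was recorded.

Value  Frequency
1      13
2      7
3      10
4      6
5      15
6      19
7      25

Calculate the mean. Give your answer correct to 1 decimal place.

4.7

Values: 1, 2, 3, 4, 5, 6, 7
Σfx = 13×1 + 7×2 + 10×3 + 6×4 + 15×5 + 19×6 + 25×7 = 445
n = Σf = 95
Mean = 445 / 95 = 4.6842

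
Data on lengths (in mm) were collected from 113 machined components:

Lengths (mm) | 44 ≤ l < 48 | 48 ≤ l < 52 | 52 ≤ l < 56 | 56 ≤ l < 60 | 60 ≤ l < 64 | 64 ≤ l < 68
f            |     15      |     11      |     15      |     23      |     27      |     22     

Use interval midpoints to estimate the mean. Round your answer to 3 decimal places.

Midpoints: 46, 50, 54, 58, 62, 66
Σfm = 15×46 + 11×50 + 15×54 + 23×58 + 27×62 + 22×66 = 6510
n = Σf = 113
Mean = 6510 / 113 = 57.6106

57.611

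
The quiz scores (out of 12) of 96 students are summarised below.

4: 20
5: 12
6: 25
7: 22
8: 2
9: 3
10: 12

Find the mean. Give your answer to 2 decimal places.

6.32

Values: 4, 5, 6, 7, 8, 9, 10
Σfx = 20×4 + 12×5 + 25×6 + 22×7 + 2×8 + 3×9 + 12×10 = 607
n = Σf = 96
Mean = 607 / 96 = 6.3229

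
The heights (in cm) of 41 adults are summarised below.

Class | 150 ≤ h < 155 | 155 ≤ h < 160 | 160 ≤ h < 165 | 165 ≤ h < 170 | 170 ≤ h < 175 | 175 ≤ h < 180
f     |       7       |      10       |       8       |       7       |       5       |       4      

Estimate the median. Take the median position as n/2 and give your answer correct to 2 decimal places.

162.19

Cumulative frequencies: 7, 17, 25, 32, 37, 41
n = 41; position = n/2 = 20.5.
This falls in the class 160 ≤ h < 165: L = 160, F = 17, f = 8, h = 5.
Median ≈ 160 + ((20.5 − 17) / 8) × 5 = 162.1875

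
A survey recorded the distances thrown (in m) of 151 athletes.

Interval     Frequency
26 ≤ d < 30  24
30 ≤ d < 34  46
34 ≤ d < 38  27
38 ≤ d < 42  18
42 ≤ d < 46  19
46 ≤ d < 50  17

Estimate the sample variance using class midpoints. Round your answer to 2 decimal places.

41.37

Midpoints: 28, 32, 36, 40, 44, 48
n = 151, Σfm = 5488, mean = 36.3444
Σfm² = 205664
Σf(m − x̄)² = Σfm² − (Σfm)²/n = 205664 − 5488²/151 = 6206.0927
Sample variance = 6206.0927 / 150 = 41.3740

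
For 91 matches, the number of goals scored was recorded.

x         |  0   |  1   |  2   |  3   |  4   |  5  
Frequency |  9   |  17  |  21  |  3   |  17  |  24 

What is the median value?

2

Cumulative frequencies: 9, 26, 47, 50, 67, 91
n = 91, so the median is the value in position (n+1)/2 = 46.
Position 46 falls at value 2.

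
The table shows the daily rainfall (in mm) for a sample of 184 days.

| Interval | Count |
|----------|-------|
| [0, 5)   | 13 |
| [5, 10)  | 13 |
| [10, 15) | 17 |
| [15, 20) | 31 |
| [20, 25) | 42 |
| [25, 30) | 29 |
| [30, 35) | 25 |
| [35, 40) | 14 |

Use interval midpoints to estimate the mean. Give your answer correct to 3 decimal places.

21.549

Midpoints: 2.5, 7.5, 12.5, 17.5, 22.5, 27.5, 32.5, 37.5
Σfm = 13×2.5 + 13×7.5 + 17×12.5 + 31×17.5 + 42×22.5 + 29×27.5 + 25×32.5 + 14×37.5 = 3965
n = Σf = 184
Mean = 3965 / 184 = 21.5489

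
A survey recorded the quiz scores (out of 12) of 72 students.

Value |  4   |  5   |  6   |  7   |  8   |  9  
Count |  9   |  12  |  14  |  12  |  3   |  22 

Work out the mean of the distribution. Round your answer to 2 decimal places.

Values: 4, 5, 6, 7, 8, 9
Σfx = 9×4 + 12×5 + 14×6 + 12×7 + 3×8 + 22×9 = 486
n = Σf = 72
Mean = 486 / 72 = 6.7500

6.75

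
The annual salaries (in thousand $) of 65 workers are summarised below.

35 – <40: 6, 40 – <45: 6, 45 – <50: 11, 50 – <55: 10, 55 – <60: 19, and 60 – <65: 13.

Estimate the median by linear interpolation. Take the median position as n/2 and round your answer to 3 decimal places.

Cumulative frequencies: 6, 12, 23, 33, 52, 65
n = 65; position = n/2 = 32.5.
This falls in the class 50 – <55: L = 50, F = 23, f = 10, h = 5.
Median ≈ 50 + ((32.5 − 23) / 10) × 5 = 54.7500

54.750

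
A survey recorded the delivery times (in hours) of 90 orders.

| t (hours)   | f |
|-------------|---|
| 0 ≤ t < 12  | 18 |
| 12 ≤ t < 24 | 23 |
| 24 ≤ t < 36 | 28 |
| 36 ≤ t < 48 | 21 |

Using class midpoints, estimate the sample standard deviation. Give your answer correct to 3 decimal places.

12.717

Midpoints: 6, 18, 30, 42
n = 90, Σfm = 2244, mean = 24.9333
Σfm² = 70344
Σf(m − x̄)² = Σfm² − (Σfm)²/n = 70344 − 2244²/90 = 14393.6000
Sample variance = 14393.6000 / 89 = 161.7258
Standard deviation = √161.7258 = 12.7171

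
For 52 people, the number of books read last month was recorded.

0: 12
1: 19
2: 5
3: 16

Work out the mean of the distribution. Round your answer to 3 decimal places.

Values: 0, 1, 2, 3
Σfx = 12×0 + 19×1 + 5×2 + 16×3 = 77
n = Σf = 52
Mean = 77 / 52 = 1.4808

1.481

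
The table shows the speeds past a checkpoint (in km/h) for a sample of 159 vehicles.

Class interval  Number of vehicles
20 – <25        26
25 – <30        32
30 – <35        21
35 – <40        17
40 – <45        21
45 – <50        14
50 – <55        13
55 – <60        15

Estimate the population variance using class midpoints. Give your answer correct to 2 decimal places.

128.24

Midpoints: 22.5, 27.5, 32.5, 37.5, 42.5, 47.5, 52.5, 57.5
n = 159, Σfm = 5887.5, mean = 37.0283
Σfm² = 238393.75
Σf(m − x̄)² = Σfm² − (Σfm)²/n = 238393.75 − 5887.5²/159 = 20389.6226
Population variance = 20389.6226 / 159 = 128.2366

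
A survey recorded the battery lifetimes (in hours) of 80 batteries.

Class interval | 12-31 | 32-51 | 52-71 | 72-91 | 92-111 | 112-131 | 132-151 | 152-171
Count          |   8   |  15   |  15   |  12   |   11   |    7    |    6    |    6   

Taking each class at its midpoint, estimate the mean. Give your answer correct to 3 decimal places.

81.000

Midpoints: 21.5, 41.5, 61.5, 81.5, 101.5, 121.5, 141.5, 161.5
Σfm = 8×21.5 + 15×41.5 + 15×61.5 + 12×81.5 + 11×101.5 + 7×121.5 + 6×141.5 + 6×161.5 = 6480
n = Σf = 80
Mean = 6480 / 80 = 81.0000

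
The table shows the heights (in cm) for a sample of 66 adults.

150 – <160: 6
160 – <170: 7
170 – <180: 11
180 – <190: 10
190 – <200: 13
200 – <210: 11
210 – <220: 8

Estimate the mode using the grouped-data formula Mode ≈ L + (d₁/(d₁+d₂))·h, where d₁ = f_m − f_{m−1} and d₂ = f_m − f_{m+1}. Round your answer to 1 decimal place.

Modal class: 190 – <200 (highest frequency 13).
d₁ = 13 − 10 = 3, d₂ = 13 − 11 = 2
Mode ≈ 190 + (3/(3+2)) × 10 = 190 + 6.0000 = 196.0000

196.0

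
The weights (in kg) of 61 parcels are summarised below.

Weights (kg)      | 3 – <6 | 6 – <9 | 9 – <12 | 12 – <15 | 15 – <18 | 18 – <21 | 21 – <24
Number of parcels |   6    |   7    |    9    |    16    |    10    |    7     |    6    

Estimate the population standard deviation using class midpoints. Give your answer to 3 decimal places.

5.196

Midpoints: 4.5, 7.5, 10.5, 13.5, 16.5, 19.5, 22.5
n = 61, Σfm = 826.5, mean = 13.5492
Σfm² = 12845.25
Σf(m − x̄)² = Σfm² − (Σfm)²/n = 12845.25 − 826.5²/61 = 1646.8525
Population variance = 1646.8525 / 61 = 26.9976
Standard deviation = √26.9976 = 5.1959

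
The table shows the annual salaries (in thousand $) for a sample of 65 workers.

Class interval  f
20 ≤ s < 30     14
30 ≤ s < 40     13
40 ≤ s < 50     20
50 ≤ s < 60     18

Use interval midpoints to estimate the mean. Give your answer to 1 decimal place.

Midpoints: 25, 35, 45, 55
Σfm = 14×25 + 13×35 + 20×45 + 18×55 = 2695
n = Σf = 65
Mean = 2695 / 65 = 41.4615

41.5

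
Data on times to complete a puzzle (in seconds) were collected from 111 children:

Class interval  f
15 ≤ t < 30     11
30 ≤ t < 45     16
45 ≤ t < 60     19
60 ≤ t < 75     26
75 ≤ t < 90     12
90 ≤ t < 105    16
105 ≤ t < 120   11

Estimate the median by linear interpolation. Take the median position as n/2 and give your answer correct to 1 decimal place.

Cumulative frequencies: 11, 27, 46, 72, 84, 100, 111
n = 111; position = n/2 = 55.5.
This falls in the class 60 ≤ t < 75: L = 60, F = 46, f = 26, h = 15.
Median ≈ 60 + ((55.5 − 46) / 26) × 15 = 65.4808

65.5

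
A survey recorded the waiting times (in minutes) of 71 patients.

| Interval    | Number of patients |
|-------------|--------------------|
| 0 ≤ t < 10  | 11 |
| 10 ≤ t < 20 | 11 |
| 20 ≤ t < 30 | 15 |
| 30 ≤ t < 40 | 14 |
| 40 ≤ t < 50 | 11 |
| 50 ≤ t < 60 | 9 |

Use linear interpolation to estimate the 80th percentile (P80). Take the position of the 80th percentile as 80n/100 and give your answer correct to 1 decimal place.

Cumulative frequencies: 11, 22, 37, 51, 62, 71
n = 71; position = 80n/100 = 56.8.
This falls in the class 40 ≤ t < 50: L = 40, F = 51, f = 11, h = 10.
80th percentile ≈ 40 + ((56.8 − 51) / 11) × 10 = 45.2727

45.3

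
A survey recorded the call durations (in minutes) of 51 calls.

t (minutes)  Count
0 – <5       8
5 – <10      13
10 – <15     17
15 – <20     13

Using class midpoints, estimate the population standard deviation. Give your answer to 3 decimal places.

Midpoints: 2.5, 7.5, 12.5, 17.5
n = 51, Σfm = 557.5, mean = 10.9314
Σfm² = 7418.75
Σf(m − x̄)² = Σfm² − (Σfm)²/n = 7418.75 − 557.5²/51 = 1324.5098
Population variance = 1324.5098 / 51 = 25.9708
Standard deviation = √25.9708 = 5.0962

5.096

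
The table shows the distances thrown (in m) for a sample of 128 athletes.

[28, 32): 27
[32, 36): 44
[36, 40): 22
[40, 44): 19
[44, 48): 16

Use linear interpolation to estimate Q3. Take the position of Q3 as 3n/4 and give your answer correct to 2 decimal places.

40.63

Cumulative frequencies: 27, 71, 93, 112, 128
n = 128; position = 3n/4 = 96.
This falls in the class [40, 44): L = 40, F = 93, f = 19, h = 4.
Upper quartile ≈ 40 + ((96 − 93) / 19) × 4 = 40.6316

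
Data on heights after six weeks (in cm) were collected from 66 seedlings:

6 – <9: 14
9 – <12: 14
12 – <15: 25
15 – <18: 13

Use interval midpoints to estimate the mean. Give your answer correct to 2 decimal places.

12.18

Midpoints: 7.5, 10.5, 13.5, 16.5
Σfm = 14×7.5 + 14×10.5 + 25×13.5 + 13×16.5 = 804
n = Σf = 66
Mean = 804 / 66 = 12.1818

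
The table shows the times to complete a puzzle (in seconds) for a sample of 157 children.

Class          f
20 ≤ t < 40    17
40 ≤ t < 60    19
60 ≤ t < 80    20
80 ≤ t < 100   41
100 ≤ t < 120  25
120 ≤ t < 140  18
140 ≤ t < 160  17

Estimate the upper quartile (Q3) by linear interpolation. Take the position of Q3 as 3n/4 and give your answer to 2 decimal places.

116.60

Cumulative frequencies: 17, 36, 56, 97, 122, 140, 157
n = 157; position = 3n/4 = 117.75.
This falls in the class 100 ≤ t < 120: L = 100, F = 97, f = 25, h = 20.
Upper quartile ≈ 100 + ((117.75 − 97) / 25) × 20 = 116.6000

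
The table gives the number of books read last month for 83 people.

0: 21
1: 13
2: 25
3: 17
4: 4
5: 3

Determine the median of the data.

2

Cumulative frequencies: 21, 34, 59, 76, 80, 83
n = 83, so the median is the value in position (n+1)/2 = 42.
Position 42 falls at value 2.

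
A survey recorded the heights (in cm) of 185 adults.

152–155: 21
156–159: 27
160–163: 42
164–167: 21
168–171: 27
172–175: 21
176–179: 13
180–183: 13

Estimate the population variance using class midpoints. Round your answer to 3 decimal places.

Midpoints: 153.5, 157.5, 161.5, 165.5, 169.5, 173.5, 177.5, 181.5
n = 185, Σfm = 30621.5, mean = 165.5216
Σfm² = 5080920.25
Σf(m − x̄)² = Σfm² − (Σfm)²/n = 5080920.25 − 30621.5²/185 = 12399.9135
Population variance = 12399.9135 / 185 = 67.0266

67.027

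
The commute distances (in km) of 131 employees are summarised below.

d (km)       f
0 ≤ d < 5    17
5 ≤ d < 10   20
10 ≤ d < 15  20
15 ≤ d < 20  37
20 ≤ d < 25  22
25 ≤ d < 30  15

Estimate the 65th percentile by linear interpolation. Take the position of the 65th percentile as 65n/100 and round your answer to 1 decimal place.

18.8

Cumulative frequencies: 17, 37, 57, 94, 116, 131
n = 131; position = 65n/100 = 85.15.
This falls in the class 15 ≤ d < 20: L = 15, F = 57, f = 37, h = 5.
65th percentile ≈ 15 + ((85.15 − 57) / 37) × 5 = 18.8041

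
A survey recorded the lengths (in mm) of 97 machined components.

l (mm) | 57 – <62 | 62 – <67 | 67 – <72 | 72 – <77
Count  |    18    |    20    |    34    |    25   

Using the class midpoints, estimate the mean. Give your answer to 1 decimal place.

Midpoints: 59.5, 64.5, 69.5, 74.5
Σfm = 18×59.5 + 20×64.5 + 34×69.5 + 25×74.5 = 6586.5
n = Σf = 97
Mean = 6586.5 / 97 = 67.9021

67.9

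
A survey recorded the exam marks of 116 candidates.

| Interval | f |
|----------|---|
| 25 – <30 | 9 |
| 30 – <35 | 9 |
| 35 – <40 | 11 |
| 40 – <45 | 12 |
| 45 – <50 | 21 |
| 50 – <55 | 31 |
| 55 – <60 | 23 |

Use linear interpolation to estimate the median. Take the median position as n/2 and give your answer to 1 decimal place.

Cumulative frequencies: 9, 18, 29, 41, 62, 93, 116
n = 116; position = n/2 = 58.
This falls in the class 45 – <50: L = 45, F = 41, f = 21, h = 5.
Median ≈ 45 + ((58 − 41) / 21) × 5 = 49.0476

49.0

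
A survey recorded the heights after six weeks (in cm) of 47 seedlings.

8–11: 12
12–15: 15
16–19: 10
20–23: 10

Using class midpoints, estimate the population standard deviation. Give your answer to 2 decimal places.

Midpoints: 9.5, 13.5, 17.5, 21.5
n = 47, Σfm = 706.5, mean = 15.0319
Σfm² = 11501.75
Σf(m − x̄)² = Σfm² − (Σfm)²/n = 11501.75 − 706.5²/47 = 881.7021
Population variance = 881.7021 / 47 = 18.7596
Standard deviation = √18.7596 = 4.3312

4.33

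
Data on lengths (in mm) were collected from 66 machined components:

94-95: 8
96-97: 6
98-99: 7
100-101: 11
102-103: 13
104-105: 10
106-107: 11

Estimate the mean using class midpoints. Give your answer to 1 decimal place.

Midpoints: 94.5, 96.5, 98.5, 100.5, 102.5, 104.5, 106.5
Σfm = 8×94.5 + 6×96.5 + 7×98.5 + 11×100.5 + 13×102.5 + 10×104.5 + 11×106.5 = 6679
n = Σf = 66
Mean = 6679 / 66 = 101.1970

101.2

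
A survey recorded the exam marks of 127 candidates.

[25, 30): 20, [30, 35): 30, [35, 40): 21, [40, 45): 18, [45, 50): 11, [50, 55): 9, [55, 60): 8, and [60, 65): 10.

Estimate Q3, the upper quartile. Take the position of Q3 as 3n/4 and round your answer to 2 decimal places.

Cumulative frequencies: 20, 50, 71, 89, 100, 109, 117, 127
n = 127; position = 3n/4 = 95.25.
This falls in the class [45, 50): L = 45, F = 89, f = 11, h = 5.
Upper quartile ≈ 45 + ((95.25 − 89) / 11) × 5 = 47.8409

47.84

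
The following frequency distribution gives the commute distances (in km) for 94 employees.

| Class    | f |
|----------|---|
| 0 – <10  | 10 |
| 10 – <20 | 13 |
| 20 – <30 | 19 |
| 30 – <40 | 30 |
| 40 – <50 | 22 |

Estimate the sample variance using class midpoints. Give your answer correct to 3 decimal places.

164.642

Midpoints: 5, 15, 25, 35, 45
n = 94, Σfm = 2760, mean = 29.3617
Σfm² = 96350
Σf(m − x̄)² = Σfm² − (Σfm)²/n = 96350 − 2760²/94 = 15311.7021
Sample variance = 15311.7021 / 93 = 164.6420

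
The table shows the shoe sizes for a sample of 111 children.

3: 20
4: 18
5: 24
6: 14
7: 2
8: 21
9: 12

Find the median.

5

Cumulative frequencies: 20, 38, 62, 76, 78, 99, 111
n = 111, so the median is the value in position (n+1)/2 = 56.
Position 56 falls at value 5.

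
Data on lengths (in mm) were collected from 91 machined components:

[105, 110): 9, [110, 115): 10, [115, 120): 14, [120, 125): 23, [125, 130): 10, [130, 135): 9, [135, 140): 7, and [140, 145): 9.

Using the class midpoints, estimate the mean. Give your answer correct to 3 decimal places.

123.819

Midpoints: 107.5, 112.5, 117.5, 122.5, 127.5, 132.5, 137.5, 142.5
Σfm = 9×107.5 + 10×112.5 + 14×117.5 + 23×122.5 + 10×127.5 + 9×132.5 + 7×137.5 + 9×142.5 = 11267.5
n = Σf = 91
Mean = 11267.5 / 91 = 123.8187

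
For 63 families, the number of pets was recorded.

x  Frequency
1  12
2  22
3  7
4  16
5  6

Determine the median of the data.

2

Cumulative frequencies: 12, 34, 41, 57, 63
n = 63, so the median is the value in position (n+1)/2 = 32.
Position 32 falls at value 2.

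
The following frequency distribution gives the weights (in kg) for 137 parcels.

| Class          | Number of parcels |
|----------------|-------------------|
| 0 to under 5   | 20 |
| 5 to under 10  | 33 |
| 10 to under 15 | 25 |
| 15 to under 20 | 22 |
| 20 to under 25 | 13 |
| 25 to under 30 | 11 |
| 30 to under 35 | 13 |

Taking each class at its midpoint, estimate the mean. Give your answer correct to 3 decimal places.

14.690

Midpoints: 2.5, 7.5, 12.5, 17.5, 22.5, 27.5, 32.5
Σfm = 20×2.5 + 33×7.5 + 25×12.5 + 22×17.5 + 13×22.5 + 11×27.5 + 13×32.5 = 2012.5
n = Σf = 137
Mean = 2012.5 / 137 = 14.6898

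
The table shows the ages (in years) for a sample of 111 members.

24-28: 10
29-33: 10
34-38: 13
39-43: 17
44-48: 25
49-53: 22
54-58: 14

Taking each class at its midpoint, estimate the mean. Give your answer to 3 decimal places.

Midpoints: 26, 31, 36, 41, 46, 51, 56
Σfm = 10×26 + 10×31 + 13×36 + 17×41 + 25×46 + 22×51 + 14×56 = 4791
n = Σf = 111
Mean = 4791 / 111 = 43.1622

43.162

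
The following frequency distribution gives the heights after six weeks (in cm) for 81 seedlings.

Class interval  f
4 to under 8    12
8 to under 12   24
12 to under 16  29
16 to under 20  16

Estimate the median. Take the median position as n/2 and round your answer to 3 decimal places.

12.621

Cumulative frequencies: 12, 36, 65, 81
n = 81; position = n/2 = 40.5.
This falls in the class 12 to under 16: L = 12, F = 36, f = 29, h = 4.
Median ≈ 12 + ((40.5 − 36) / 29) × 4 = 12.6207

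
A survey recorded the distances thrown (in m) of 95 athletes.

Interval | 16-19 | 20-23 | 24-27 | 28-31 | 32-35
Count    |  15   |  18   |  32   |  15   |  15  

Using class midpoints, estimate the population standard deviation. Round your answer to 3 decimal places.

5.075

Midpoints: 17.5, 21.5, 25.5, 29.5, 33.5
n = 95, Σfm = 2410.5, mean = 25.3737
Σfm² = 63609.75
Σf(m − x̄)² = Σfm² − (Σfm)²/n = 63609.75 − 2410.5²/95 = 2446.4842
Population variance = 2446.4842 / 95 = 25.7525
Standard deviation = √25.7525 = 5.0747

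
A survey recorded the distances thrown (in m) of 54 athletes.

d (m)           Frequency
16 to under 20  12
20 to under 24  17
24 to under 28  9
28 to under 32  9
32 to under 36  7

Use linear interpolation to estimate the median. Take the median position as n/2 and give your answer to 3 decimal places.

23.529

Cumulative frequencies: 12, 29, 38, 47, 54
n = 54; position = n/2 = 27.
This falls in the class 20 to under 24: L = 20, F = 12, f = 17, h = 4.
Median ≈ 20 + ((27 − 12) / 17) × 4 = 23.5294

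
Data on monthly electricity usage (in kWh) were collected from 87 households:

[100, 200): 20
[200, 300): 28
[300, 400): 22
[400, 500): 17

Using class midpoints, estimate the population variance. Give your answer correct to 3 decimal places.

Midpoints: 150, 250, 350, 450
n = 87, Σfm = 25350, mean = 291.3793
Σfm² = 8337500
Σf(m − x̄)² = Σfm² − (Σfm)²/n = 8337500 − 25350²/87 = 951034.4828
Population variance = 951034.4828 / 87 = 10931.4308

10931.431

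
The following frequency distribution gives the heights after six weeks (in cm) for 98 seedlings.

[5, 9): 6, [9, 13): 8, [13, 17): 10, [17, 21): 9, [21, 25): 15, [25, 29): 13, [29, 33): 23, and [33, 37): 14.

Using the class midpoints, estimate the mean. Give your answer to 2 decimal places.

23.98

Midpoints: 7, 11, 15, 19, 23, 27, 31, 35
Σfm = 6×7 + 8×11 + 10×15 + 9×19 + 15×23 + 13×27 + 23×31 + 14×35 = 2350
n = Σf = 98
Mean = 2350 / 98 = 23.9796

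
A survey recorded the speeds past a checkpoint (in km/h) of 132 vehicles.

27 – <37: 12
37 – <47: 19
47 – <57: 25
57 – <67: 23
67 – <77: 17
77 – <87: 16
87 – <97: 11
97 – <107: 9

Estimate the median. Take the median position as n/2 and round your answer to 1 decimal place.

Cumulative frequencies: 12, 31, 56, 79, 96, 112, 123, 132
n = 132; position = n/2 = 66.
This falls in the class 57 – <67: L = 57, F = 56, f = 23, h = 10.
Median ≈ 57 + ((66 − 56) / 23) × 10 = 61.3478

61.3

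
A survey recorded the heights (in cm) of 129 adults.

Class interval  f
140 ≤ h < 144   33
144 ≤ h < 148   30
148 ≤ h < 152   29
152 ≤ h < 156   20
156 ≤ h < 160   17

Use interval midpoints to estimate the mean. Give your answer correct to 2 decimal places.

148.70

Midpoints: 142, 146, 150, 154, 158
Σfm = 33×142 + 30×146 + 29×150 + 20×154 + 17×158 = 19182
n = Σf = 129
Mean = 19182 / 129 = 148.6977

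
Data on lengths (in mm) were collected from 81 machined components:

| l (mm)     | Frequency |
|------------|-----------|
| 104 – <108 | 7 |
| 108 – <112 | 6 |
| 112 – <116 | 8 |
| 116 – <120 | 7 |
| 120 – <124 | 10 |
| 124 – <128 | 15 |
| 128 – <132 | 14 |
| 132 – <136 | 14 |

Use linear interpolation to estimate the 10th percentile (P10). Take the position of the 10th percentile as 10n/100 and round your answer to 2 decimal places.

108.73

Cumulative frequencies: 7, 13, 21, 28, 38, 53, 67, 81
n = 81; position = 10n/100 = 8.1.
This falls in the class 108 – <112: L = 108, F = 7, f = 6, h = 4.
10th percentile ≈ 108 + ((8.1 − 7) / 6) × 4 = 108.7333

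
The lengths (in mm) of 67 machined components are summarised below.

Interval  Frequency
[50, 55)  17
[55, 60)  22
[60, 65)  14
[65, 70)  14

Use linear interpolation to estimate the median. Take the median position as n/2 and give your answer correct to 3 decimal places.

Cumulative frequencies: 17, 39, 53, 67
n = 67; position = n/2 = 33.5.
This falls in the class [55, 60): L = 55, F = 17, f = 22, h = 5.
Median ≈ 55 + ((33.5 − 17) / 22) × 5 = 58.7500

58.750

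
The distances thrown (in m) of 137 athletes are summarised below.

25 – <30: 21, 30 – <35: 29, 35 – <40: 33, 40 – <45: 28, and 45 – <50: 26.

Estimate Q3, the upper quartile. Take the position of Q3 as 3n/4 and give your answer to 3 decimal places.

43.527

Cumulative frequencies: 21, 50, 83, 111, 137
n = 137; position = 3n/4 = 102.75.
This falls in the class 40 – <45: L = 40, F = 83, f = 28, h = 5.
Upper quartile ≈ 40 + ((102.75 − 83) / 28) × 5 = 43.5268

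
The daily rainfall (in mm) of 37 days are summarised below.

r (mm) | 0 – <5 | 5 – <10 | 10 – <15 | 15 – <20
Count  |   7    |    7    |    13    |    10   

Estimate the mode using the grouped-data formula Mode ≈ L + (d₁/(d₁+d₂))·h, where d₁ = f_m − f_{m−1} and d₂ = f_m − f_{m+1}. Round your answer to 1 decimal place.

Modal class: 10 – <15 (highest frequency 13).
d₁ = 13 − 7 = 6, d₂ = 13 − 10 = 3
Mode ≈ 10 + (6/(6+3)) × 5 = 10 + 3.3333 = 13.3333

13.3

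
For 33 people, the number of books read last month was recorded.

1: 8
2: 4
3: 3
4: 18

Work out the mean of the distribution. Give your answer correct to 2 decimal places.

2.94

Values: 1, 2, 3, 4
Σfx = 8×1 + 4×2 + 3×3 + 18×4 = 97
n = Σf = 33
Mean = 97 / 33 = 2.9394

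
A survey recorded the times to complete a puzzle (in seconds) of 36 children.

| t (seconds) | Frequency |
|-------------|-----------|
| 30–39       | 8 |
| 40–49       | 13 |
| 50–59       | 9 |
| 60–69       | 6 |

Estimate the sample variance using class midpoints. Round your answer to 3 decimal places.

103.730

Midpoints: 34.5, 44.5, 54.5, 64.5
n = 36, Σfm = 1732, mean = 48.1111
Σfm² = 86959
Σf(m − x̄)² = Σfm² − (Σfm)²/n = 86959 − 1732²/36 = 3630.5556
Sample variance = 3630.5556 / 35 = 103.7302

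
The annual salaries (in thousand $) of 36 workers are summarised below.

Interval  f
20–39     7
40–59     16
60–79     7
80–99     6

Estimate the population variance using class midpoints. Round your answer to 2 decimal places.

Midpoints: 29.5, 49.5, 69.5, 89.5
n = 36, Σfm = 2022, mean = 56.1667
Σfm² = 127169
Σf(m − x̄)² = Σfm² − (Σfm)²/n = 127169 − 2022²/36 = 13600.0000
Population variance = 13600.0000 / 36 = 377.7778

377.78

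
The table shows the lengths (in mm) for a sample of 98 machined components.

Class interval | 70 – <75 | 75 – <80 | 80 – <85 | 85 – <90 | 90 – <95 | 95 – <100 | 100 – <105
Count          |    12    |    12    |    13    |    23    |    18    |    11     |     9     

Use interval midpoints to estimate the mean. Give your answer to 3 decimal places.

Midpoints: 72.5, 77.5, 82.5, 87.5, 92.5, 97.5, 102.5
Σfm = 12×72.5 + 12×77.5 + 13×82.5 + 23×87.5 + 18×92.5 + 11×97.5 + 9×102.5 = 8545
n = Σf = 98
Mean = 8545 / 98 = 87.1939

87.194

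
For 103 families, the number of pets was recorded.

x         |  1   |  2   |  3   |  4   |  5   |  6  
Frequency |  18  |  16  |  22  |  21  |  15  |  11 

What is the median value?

Cumulative frequencies: 18, 34, 56, 77, 92, 103
n = 103, so the median is the value in position (n+1)/2 = 52.
Position 52 falls at value 3.

3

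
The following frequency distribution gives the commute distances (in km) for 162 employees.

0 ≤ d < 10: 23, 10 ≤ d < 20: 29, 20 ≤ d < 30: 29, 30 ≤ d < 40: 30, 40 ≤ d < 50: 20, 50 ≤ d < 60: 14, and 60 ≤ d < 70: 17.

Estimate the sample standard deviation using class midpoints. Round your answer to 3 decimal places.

18.666

Midpoints: 5, 15, 25, 35, 45, 55, 65
n = 162, Σfm = 5100, mean = 31.4815
Σfm² = 216650
Σf(m − x̄)² = Σfm² − (Σfm)²/n = 216650 − 5100²/162 = 56094.4444
Sample variance = 56094.4444 / 161 = 348.4127
Standard deviation = √348.4127 = 18.6658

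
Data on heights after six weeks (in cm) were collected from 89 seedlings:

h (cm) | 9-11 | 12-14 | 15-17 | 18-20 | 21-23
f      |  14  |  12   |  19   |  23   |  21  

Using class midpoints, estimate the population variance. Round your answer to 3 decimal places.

16.986

Midpoints: 10, 13, 16, 19, 22
n = 89, Σfm = 1499, mean = 16.8427
Σfm² = 26759
Σf(m − x̄)² = Σfm² − (Σfm)²/n = 26759 − 1499²/89 = 1511.7978
Population variance = 1511.7978 / 89 = 16.9865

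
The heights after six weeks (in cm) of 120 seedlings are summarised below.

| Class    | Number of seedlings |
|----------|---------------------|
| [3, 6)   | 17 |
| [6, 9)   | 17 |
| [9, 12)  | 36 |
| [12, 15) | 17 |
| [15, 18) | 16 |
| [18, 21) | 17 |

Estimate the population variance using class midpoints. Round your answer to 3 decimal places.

Midpoints: 4.5, 7.5, 10.5, 13.5, 16.5, 19.5
n = 120, Σfm = 1407, mean = 11.7250
Σfm² = 19188
Σf(m − x̄)² = Σfm² − (Σfm)²/n = 19188 − 1407²/120 = 2690.9250
Population variance = 2690.9250 / 120 = 22.4244

22.424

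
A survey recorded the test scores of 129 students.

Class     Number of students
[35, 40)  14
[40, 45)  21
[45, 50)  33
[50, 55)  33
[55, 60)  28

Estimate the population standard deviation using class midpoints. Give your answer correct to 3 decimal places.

6.373

Midpoints: 37.5, 42.5, 47.5, 52.5, 57.5
n = 129, Σfm = 6327.5, mean = 49.0504
Σfm² = 315606.25
Σf(m − x̄)² = Σfm² − (Σfm)²/n = 315606.25 − 6327.5²/129 = 5239.9225
Population variance = 5239.9225 / 129 = 40.6196
Standard deviation = √40.6196 = 6.3733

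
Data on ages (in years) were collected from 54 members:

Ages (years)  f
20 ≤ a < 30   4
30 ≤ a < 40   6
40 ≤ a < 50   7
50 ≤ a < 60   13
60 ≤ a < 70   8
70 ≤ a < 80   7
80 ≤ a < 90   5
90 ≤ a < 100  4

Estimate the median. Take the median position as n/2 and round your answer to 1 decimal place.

57.7

Cumulative frequencies: 4, 10, 17, 30, 38, 45, 50, 54
n = 54; position = n/2 = 27.
This falls in the class 50 ≤ a < 60: L = 50, F = 17, f = 13, h = 10.
Median ≈ 50 + ((27 − 17) / 13) × 10 = 57.6923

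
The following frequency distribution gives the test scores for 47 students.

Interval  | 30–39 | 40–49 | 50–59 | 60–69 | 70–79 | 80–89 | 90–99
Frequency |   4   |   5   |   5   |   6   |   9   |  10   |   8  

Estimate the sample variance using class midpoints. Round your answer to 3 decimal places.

Midpoints: 34.5, 44.5, 54.5, 64.5, 74.5, 84.5, 94.5
n = 47, Σfm = 3291.5, mean = 70.0319
Σfm² = 247271.75
Σf(m − x̄)² = Σfm² − (Σfm)²/n = 247271.75 − 3291.5²/47 = 16761.7021
Sample variance = 16761.7021 / 46 = 364.3848

364.385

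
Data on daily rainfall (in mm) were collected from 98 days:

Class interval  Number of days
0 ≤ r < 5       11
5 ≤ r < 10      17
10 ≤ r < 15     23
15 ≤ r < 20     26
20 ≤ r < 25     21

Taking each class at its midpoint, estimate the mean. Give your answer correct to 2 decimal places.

Midpoints: 2.5, 7.5, 12.5, 17.5, 22.5
Σfm = 11×2.5 + 17×7.5 + 23×12.5 + 26×17.5 + 21×22.5 = 1370
n = Σf = 98
Mean = 1370 / 98 = 13.9796

13.98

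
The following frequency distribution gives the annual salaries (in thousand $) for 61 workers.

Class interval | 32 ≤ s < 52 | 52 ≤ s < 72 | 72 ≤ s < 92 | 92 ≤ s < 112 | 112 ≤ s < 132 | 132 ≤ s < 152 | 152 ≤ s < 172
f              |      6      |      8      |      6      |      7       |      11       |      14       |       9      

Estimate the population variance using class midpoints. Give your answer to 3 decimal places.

1501.102

Midpoints: 42, 62, 82, 102, 122, 142, 162
n = 61, Σfm = 6742, mean = 110.5246
Σfm² = 836724
Σf(m − x̄)² = Σfm² − (Σfm)²/n = 836724 − 6742²/61 = 91567.2131
Population variance = 91567.2131 / 61 = 1501.1019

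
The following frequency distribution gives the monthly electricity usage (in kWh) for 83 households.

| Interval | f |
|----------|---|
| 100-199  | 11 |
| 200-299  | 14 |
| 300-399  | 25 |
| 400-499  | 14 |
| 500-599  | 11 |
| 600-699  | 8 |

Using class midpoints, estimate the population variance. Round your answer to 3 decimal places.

Midpoints: 149.5, 249.5, 349.5, 449.5, 549.5, 649.5
n = 83, Σfm = 31408.5, mean = 378.4157
Σfm² = 13696070.75
Σf(m − x̄)² = Σfm² − (Σfm)²/n = 13696070.75 − 31408.5²/83 = 1810602.4096
Population variance = 1810602.4096 / 83 = 21814.4869

21814.487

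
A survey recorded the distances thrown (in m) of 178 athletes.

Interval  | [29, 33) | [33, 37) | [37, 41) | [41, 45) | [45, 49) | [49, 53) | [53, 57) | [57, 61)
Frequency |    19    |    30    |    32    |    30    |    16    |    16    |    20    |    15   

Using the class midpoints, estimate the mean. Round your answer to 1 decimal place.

43.4

Midpoints: 31, 35, 39, 43, 47, 51, 55, 59
Σfm = 19×31 + 30×35 + 32×39 + 30×43 + 16×47 + 16×51 + 20×55 + 15×59 = 7730
n = Σf = 178
Mean = 7730 / 178 = 43.4270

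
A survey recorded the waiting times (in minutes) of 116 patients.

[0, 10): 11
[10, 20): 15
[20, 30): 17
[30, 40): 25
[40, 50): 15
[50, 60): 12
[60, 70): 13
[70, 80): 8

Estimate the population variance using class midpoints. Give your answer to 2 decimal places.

Midpoints: 5, 15, 25, 35, 45, 55, 65, 75
n = 116, Σfm = 4360, mean = 37.5862
Σfm² = 211500
Σf(m − x̄)² = Σfm² − (Σfm)²/n = 211500 − 4360²/116 = 47624.1379
Population variance = 47624.1379 / 116 = 410.5529

410.55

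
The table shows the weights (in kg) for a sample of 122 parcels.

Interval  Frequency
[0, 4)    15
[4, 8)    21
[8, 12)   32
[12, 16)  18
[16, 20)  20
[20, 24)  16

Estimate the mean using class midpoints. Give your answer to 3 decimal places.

Midpoints: 2, 6, 10, 14, 18, 22
Σfm = 15×2 + 21×6 + 32×10 + 18×14 + 20×18 + 16×22 = 1440
n = Σf = 122
Mean = 1440 / 122 = 11.8033

11.803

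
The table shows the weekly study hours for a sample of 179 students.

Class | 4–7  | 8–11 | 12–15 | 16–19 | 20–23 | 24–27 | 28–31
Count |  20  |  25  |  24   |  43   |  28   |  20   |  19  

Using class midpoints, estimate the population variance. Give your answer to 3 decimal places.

52.071

Midpoints: 5.5, 9.5, 13.5, 17.5, 21.5, 25.5, 29.5
n = 179, Σfm = 3096.5, mean = 17.2989
Σfm² = 62886.75
Σf(m − x̄)² = Σfm² − (Σfm)²/n = 62886.75 − 3096.5²/179 = 9320.7598
Population variance = 9320.7598 / 179 = 52.0713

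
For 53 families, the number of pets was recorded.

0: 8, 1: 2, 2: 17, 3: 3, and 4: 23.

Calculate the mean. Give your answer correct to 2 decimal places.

2.58

Values: 0, 1, 2, 3, 4
Σfx = 8×0 + 2×1 + 17×2 + 3×3 + 23×4 = 137
n = Σf = 53
Mean = 137 / 53 = 2.5849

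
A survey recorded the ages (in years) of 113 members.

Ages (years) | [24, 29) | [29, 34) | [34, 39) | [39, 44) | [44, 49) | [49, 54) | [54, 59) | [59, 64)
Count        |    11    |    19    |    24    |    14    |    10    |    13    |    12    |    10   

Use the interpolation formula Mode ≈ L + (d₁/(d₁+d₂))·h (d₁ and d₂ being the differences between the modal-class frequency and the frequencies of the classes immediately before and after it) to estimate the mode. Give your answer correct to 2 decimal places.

Modal class: [34, 39) (highest frequency 24).
d₁ = 24 − 19 = 5, d₂ = 24 − 14 = 10
Mode ≈ 34 + (5/(5+10)) × 5 = 34 + 1.6667 = 35.6667

35.67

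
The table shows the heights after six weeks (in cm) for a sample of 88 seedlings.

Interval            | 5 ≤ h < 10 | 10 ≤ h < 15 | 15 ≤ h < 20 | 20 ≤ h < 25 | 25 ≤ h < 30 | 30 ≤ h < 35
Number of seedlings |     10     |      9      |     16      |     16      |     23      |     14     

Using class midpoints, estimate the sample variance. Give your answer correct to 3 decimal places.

62.954

Midpoints: 7.5, 12.5, 17.5, 22.5, 27.5, 32.5
n = 88, Σfm = 1915, mean = 21.7614
Σfm² = 47150
Σf(m − x̄)² = Σfm² − (Σfm)²/n = 47150 − 1915²/88 = 5476.9886
Sample variance = 5476.9886 / 87 = 62.9539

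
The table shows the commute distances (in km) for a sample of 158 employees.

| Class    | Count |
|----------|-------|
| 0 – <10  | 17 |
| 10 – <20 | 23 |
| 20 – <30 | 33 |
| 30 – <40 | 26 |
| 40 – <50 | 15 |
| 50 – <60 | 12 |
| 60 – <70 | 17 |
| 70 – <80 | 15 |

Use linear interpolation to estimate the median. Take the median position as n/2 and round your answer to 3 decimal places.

Cumulative frequencies: 17, 40, 73, 99, 114, 126, 143, 158
n = 158; position = n/2 = 79.
This falls in the class 30 – <40: L = 30, F = 73, f = 26, h = 10.
Median ≈ 30 + ((79 − 73) / 26) × 10 = 32.3077

32.308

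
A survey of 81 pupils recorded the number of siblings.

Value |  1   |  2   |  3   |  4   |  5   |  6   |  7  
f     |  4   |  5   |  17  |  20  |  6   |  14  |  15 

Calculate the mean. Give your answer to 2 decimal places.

4.49

Values: 1, 2, 3, 4, 5, 6, 7
Σfx = 4×1 + 5×2 + 17×3 + 20×4 + 6×5 + 14×6 + 15×7 = 364
n = Σf = 81
Mean = 364 / 81 = 4.4938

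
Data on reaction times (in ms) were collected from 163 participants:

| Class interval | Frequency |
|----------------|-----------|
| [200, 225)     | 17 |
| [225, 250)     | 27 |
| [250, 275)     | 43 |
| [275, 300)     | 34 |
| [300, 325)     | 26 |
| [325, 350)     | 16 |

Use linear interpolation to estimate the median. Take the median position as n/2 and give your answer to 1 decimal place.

Cumulative frequencies: 17, 44, 87, 121, 147, 163
n = 163; position = n/2 = 81.5.
This falls in the class [250, 275): L = 250, F = 44, f = 43, h = 25.
Median ≈ 250 + ((81.5 − 44) / 43) × 25 = 271.8023

271.8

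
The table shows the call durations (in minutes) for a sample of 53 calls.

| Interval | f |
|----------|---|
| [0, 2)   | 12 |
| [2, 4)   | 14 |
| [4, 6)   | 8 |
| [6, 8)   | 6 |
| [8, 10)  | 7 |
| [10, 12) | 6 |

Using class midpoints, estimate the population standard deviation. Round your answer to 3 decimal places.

3.365

Midpoints: 1, 3, 5, 7, 9, 11
n = 53, Σfm = 265, mean = 5.0000
Σfm² = 1925
Σf(m − x̄)² = Σfm² − (Σfm)²/n = 1925 − 265²/53 = 600.0000
Population variance = 600.0000 / 53 = 11.3208
Standard deviation = √11.3208 = 3.3646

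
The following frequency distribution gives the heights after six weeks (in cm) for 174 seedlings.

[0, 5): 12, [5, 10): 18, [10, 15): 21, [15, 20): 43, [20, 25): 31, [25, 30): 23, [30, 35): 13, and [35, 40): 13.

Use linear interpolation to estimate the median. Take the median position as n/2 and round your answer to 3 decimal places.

Cumulative frequencies: 12, 30, 51, 94, 125, 148, 161, 174
n = 174; position = n/2 = 87.
This falls in the class [15, 20): L = 15, F = 51, f = 43, h = 5.
Median ≈ 15 + ((87 − 51) / 43) × 5 = 19.1860

19.186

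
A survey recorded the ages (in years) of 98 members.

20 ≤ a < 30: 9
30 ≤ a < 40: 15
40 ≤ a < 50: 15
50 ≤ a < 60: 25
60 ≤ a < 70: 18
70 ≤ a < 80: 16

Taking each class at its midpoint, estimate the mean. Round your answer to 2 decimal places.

52.76

Midpoints: 25, 35, 45, 55, 65, 75
Σfm = 9×25 + 15×35 + 15×45 + 25×55 + 18×65 + 16×75 = 5170
n = Σf = 98
Mean = 5170 / 98 = 52.7551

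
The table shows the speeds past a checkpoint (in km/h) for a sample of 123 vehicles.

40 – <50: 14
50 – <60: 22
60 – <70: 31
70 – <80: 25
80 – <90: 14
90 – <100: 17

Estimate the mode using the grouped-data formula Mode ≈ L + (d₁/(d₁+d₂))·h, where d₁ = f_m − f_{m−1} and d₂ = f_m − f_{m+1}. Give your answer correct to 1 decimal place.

Modal class: 60 – <70 (highest frequency 31).
d₁ = 31 − 22 = 9, d₂ = 31 − 25 = 6
Mode ≈ 60 + (9/(9+6)) × 10 = 60 + 6.0000 = 66.0000

66.0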